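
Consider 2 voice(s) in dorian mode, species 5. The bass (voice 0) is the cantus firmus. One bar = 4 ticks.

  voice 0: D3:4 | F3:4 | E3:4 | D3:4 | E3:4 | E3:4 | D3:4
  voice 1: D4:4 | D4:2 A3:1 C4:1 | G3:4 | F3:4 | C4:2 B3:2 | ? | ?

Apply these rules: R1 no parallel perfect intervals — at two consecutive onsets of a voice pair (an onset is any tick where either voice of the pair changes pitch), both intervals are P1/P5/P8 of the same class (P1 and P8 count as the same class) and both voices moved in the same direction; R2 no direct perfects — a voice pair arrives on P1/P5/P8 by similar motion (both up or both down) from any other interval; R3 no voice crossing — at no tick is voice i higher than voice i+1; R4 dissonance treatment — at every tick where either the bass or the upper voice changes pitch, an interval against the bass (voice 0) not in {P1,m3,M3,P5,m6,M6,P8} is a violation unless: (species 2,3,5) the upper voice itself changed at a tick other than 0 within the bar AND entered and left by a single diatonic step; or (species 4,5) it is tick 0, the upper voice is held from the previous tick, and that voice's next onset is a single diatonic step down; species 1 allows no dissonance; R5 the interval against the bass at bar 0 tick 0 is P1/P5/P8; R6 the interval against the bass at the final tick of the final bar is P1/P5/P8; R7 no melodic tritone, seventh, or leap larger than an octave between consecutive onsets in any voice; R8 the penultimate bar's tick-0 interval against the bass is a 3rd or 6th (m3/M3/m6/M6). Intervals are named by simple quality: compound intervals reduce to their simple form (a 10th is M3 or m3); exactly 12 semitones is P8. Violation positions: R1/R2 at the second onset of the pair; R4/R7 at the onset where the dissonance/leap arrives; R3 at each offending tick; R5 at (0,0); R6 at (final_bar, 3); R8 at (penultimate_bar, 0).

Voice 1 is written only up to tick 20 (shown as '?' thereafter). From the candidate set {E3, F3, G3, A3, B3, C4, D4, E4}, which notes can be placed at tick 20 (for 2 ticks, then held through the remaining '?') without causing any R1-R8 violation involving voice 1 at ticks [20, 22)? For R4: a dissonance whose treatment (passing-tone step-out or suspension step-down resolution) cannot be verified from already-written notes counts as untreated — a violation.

E3: violates R8
F3: violates R4,R7,R8
G3: legal
A3: violates R4,R8
B3: violates R8
C4: legal
D4: violates R4,R8
E4: violates R8

{C4, G3}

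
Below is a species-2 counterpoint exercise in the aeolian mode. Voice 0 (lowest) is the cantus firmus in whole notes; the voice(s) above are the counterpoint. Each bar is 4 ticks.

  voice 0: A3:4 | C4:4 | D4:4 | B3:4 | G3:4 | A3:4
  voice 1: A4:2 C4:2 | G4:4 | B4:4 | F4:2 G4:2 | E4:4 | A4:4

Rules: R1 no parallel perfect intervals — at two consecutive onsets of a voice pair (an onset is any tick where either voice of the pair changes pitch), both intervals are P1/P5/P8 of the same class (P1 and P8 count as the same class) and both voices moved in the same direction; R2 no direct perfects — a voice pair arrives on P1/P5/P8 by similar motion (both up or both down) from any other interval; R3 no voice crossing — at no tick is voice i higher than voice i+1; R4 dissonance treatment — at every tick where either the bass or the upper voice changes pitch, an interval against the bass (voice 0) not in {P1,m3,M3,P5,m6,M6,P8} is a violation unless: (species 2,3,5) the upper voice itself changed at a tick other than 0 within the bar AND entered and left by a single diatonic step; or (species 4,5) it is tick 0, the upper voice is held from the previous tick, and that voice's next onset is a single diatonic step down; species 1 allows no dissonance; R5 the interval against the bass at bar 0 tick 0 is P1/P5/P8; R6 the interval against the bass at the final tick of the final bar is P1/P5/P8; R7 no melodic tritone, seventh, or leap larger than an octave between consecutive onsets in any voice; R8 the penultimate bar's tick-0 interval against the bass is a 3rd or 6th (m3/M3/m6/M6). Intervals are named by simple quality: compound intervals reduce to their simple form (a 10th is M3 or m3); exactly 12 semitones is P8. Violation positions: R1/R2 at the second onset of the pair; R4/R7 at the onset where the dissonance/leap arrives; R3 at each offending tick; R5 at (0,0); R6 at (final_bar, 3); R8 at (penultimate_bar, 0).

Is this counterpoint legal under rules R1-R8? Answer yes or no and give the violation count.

No (4 violations)

bar 0: v0=A3 v1=A4 (P8)
bar 1: v0=C4 v1=G4 (P5)
bar 2: v0=D4 v1=B4 (M6)
bar 3: v0=B3 v1=F4 (TT)
bar 4: v0=G3 v1=E4 (M6)
bar 5: v0=A3 v1=A4 (P8)
  R2 @ bar1.0: A3/C4 m3 -> C4/G4 P5 similar
  R4 @ bar3.0: B3/F4 TT untreated
  R7 @ bar3.0: B4->F4 leap 6st
  R2 @ bar5.0: G3/E4 M6 -> A3/A4 P8 similar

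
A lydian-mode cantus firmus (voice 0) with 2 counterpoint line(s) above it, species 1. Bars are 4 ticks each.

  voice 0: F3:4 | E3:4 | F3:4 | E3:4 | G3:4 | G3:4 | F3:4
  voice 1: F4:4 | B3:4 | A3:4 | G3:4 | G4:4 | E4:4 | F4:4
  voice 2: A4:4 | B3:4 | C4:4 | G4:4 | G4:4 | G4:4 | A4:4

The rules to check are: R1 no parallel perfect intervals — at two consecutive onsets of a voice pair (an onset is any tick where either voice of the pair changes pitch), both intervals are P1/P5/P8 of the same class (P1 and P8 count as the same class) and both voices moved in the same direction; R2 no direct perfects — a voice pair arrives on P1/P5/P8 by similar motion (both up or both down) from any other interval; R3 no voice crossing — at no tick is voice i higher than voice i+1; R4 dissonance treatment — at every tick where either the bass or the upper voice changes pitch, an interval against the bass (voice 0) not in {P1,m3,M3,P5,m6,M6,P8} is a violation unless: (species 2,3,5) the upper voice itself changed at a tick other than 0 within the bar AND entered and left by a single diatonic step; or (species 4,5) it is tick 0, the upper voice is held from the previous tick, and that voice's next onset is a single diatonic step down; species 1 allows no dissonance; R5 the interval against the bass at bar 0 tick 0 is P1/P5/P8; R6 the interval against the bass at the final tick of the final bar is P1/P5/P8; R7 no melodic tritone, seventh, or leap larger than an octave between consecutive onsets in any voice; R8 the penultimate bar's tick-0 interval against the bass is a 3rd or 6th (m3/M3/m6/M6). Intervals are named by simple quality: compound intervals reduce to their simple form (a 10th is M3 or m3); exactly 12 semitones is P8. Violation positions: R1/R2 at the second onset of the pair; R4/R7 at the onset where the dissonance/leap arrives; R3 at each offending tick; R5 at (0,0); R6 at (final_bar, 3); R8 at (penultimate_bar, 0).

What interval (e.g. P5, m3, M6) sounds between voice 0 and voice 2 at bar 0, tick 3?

voice 0=F3 voice 2=A4 -> M3

M3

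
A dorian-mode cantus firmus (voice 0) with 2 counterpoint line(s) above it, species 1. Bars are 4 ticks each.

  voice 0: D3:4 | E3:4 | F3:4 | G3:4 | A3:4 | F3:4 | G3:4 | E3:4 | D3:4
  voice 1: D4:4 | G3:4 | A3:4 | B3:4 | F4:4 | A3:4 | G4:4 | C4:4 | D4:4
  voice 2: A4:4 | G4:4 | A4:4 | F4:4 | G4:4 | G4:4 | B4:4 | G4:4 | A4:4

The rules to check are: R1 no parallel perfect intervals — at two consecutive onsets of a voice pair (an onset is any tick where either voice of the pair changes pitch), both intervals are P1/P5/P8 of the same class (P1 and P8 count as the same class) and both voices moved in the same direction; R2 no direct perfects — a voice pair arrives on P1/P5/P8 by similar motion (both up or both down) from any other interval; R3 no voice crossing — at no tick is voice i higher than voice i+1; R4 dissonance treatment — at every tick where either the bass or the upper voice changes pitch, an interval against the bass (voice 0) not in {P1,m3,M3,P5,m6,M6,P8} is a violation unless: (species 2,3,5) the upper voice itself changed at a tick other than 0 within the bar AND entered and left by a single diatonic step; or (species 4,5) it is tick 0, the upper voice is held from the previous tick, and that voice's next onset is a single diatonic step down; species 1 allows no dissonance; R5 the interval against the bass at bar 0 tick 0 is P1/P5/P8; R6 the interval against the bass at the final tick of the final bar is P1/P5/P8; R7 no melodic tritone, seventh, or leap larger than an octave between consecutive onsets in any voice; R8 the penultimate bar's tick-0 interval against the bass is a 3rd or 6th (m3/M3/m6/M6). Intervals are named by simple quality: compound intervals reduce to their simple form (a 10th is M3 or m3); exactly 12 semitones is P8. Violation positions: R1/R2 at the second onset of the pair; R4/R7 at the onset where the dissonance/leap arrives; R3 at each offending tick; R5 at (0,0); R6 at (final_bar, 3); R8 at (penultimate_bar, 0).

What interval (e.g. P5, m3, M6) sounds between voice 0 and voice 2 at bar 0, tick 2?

P5

voice 0=D3 voice 2=A4 -> P5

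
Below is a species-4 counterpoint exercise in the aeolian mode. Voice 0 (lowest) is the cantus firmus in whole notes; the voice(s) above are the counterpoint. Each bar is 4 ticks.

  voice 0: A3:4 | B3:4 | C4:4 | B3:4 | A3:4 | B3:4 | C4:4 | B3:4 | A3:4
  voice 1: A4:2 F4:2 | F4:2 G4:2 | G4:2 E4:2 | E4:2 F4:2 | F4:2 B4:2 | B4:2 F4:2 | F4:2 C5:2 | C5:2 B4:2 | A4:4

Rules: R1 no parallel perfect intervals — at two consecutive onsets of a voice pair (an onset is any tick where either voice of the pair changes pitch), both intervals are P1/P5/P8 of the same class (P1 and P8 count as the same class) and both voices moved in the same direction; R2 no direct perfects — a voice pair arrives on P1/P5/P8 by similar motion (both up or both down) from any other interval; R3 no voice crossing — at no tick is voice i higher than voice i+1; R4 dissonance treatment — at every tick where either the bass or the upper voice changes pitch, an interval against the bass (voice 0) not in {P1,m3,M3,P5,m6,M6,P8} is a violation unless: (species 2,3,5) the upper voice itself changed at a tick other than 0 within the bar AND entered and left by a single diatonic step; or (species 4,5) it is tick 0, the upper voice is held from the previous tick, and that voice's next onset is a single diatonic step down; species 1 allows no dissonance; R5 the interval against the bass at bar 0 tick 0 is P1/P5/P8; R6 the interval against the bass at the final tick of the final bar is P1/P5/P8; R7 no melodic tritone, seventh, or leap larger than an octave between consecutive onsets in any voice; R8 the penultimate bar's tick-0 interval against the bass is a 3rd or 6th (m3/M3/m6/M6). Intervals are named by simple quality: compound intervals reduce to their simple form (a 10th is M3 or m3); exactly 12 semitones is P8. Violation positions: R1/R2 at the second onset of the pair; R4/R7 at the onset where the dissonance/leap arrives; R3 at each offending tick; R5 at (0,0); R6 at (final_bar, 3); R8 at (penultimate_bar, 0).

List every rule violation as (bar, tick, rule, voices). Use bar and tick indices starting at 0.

bar 0: v0=A3 v1=A4 downbeat P8
bar 1: v0=B3 v1=F4 downbeat TT
bar 2: v0=C4 v1=G4 downbeat P5
bar 3: v0=B3 v1=E4 downbeat P4
bar 4: v0=A3 v1=F4 downbeat m6
bar 5: v0=B3 v1=B4 downbeat P8
bar 6: v0=C4 v1=F4 downbeat P4
bar 7: v0=B3 v1=C5 downbeat m2
bar 8: v0=A3 v1=A4 downbeat P8
  -> R4 @ bar 1 tick 0 v(0, 1): B3/F4 TT untreated
  -> R4 @ bar 3 tick 0 v(0, 1): B3/E4 P4 untreated
  -> R4 @ bar 3 tick 2 v(0, 1): B3/F4 TT untreated
  -> R4 @ bar 4 tick 2 v(0, 1): A3/B4 M2 untreated
  -> R7 @ bar 4 tick 2 v(1,): F4->B4 leap 6st
  -> R4 @ bar 5 tick 2 v(0, 1): B3/F4 TT untreated
  -> R7 @ bar 5 tick 2 v(1,): B4->F4 leap 6st
  -> R4 @ bar 6 tick 0 v(0, 1): C4/F4 P4 untreated
  -> R8 @ bar 7 tick 0 v(0, 1): penult m2 not 3rd/6th
  -> R1 @ bar 8 tick 0 v(0, 1): B3/B4 P8 -> A3/A4 P8 similar

(1, 0, R4, (0, 1))
(3, 0, R4, (0, 1))
(3, 2, R4, (0, 1))
(4, 2, R4, (0, 1))
(4, 2, R7, (1,))
(5, 2, R4, (0, 1))
(5, 2, R7, (1,))
(6, 0, R4, (0, 1))
(7, 0, R8, (0, 1))
(8, 0, R1, (0, 1))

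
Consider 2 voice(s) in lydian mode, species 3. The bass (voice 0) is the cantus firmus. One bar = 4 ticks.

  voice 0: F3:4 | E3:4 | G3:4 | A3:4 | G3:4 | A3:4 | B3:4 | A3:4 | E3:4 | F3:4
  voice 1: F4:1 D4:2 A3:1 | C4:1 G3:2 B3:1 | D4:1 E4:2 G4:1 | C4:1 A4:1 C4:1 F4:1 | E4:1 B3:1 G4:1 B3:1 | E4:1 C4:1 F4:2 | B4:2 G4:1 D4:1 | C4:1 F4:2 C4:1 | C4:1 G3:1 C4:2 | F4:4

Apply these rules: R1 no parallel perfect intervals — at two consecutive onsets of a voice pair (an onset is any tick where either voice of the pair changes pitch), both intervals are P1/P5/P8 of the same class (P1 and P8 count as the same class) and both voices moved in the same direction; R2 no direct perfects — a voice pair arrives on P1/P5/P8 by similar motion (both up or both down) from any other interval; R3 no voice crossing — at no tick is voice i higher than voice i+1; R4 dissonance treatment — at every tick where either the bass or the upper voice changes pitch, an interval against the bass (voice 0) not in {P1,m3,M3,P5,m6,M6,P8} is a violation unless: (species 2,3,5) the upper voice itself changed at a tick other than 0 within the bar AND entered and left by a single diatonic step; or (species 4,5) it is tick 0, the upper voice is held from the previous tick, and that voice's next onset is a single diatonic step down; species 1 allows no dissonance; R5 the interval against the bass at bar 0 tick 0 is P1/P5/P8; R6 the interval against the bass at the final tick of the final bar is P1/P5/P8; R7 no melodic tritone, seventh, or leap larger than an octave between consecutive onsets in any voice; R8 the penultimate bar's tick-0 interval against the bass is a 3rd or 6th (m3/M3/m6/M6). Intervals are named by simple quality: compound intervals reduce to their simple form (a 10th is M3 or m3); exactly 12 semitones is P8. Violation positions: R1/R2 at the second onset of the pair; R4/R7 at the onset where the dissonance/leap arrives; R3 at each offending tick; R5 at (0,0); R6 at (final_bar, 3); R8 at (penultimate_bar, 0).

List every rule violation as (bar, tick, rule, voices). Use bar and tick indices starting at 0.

bar 0: v0=F3 v1=F4 downbeat P8
bar 1: v0=E3 v1=C4 downbeat m6
bar 2: v0=G3 v1=D4 downbeat P5
bar 3: v0=A3 v1=C4 downbeat m3
bar 4: v0=G3 v1=E4 downbeat M6
bar 5: v0=A3 v1=E4 downbeat P5
bar 6: v0=B3 v1=B4 downbeat P8
bar 7: v0=A3 v1=C4 downbeat m3
bar 8: v0=E3 v1=C4 downbeat m6
bar 9: v0=F3 v1=F4 downbeat P8
  -> R1 @ bar 2 tick 0 v(0, 1): E3/B3 P5 -> G3/D4 P5 similar
  -> R2 @ bar 5 tick 0 v(0, 1): G3/B3 M3 -> A3/E4 P5 similar
  -> R2 @ bar 6 tick 0 v(0, 1): A3/F4 m6 -> B3/B4 P8 similar
  -> R7 @ bar 6 tick 0 v(1,): F4->B4 leap 6st
  -> R2 @ bar 9 tick 0 v(0, 1): E3/C4 m6 -> F3/F4 P8 similar

(2, 0, R1, (0, 1))
(5, 0, R2, (0, 1))
(6, 0, R2, (0, 1))
(6, 0, R7, (1,))
(9, 0, R2, (0, 1))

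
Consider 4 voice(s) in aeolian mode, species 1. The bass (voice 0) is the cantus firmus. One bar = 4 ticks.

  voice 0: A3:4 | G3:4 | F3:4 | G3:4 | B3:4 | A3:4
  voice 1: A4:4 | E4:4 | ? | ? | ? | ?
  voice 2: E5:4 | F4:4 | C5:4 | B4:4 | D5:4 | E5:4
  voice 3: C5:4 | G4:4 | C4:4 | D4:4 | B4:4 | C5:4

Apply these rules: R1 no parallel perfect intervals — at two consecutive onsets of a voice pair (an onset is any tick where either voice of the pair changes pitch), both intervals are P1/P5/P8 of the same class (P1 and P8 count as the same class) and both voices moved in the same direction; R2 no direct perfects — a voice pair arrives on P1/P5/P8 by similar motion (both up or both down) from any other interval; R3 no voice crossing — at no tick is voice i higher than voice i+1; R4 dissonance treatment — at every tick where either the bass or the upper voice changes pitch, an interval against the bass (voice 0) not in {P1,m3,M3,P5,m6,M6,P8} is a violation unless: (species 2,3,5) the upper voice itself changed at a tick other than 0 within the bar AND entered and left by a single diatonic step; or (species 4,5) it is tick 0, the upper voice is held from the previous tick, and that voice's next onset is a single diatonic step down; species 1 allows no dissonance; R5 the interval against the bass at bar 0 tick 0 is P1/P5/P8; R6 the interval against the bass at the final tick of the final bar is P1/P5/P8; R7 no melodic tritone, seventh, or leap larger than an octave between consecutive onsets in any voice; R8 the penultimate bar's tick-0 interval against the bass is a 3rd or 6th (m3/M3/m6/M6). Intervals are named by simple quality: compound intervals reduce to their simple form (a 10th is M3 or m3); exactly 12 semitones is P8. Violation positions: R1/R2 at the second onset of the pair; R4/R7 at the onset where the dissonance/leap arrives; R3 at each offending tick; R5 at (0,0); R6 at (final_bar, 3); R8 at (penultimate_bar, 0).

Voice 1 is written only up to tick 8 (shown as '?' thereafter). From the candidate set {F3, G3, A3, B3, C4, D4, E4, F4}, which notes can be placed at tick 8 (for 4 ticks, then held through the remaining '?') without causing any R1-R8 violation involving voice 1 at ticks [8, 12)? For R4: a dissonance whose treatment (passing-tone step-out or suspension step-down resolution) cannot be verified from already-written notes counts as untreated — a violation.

F3: violates R2,R7
G3: violates R4
A3: legal
B3: violates R4
C4: violates R2
D4: legal
E4: violates R4
F4: violates R2

{A3, D4}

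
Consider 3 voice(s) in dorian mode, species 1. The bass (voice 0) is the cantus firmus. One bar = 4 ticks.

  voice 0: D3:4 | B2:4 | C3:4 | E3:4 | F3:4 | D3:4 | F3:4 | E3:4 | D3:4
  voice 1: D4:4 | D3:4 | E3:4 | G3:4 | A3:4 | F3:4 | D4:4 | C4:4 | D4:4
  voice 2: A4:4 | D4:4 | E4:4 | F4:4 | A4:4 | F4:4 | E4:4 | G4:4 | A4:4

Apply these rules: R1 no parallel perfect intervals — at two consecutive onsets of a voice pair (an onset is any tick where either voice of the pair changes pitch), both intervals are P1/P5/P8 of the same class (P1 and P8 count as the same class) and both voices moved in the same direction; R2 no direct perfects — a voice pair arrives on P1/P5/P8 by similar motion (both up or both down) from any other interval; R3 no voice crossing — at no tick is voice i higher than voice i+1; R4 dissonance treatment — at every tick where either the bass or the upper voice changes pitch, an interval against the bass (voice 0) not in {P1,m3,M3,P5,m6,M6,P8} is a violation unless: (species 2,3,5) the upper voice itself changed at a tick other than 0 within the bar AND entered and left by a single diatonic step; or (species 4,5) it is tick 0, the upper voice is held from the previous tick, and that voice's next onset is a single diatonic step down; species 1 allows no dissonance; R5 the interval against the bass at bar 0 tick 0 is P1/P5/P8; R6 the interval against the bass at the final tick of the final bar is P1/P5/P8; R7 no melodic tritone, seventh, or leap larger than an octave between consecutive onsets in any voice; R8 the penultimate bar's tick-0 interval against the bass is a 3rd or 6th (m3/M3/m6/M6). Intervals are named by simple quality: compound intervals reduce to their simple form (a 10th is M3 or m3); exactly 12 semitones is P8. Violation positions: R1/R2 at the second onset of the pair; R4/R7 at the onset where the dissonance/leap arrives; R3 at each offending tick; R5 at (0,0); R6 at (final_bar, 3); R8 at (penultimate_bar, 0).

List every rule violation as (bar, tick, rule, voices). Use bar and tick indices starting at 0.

(1, 0, R2, (1, 2))
(2, 0, R1, (1, 2))
(3, 0, R4, (0, 2))
(4, 0, R2, (1, 2))
(5, 0, R1, (1, 2))
(6, 0, R4, (0, 2))
(8, 0, R1, (1, 2))

bar 0: v0=D3 v1=D4 v2=A4 downbeat P5
bar 1: v0=B2 v1=D3 v2=D4 downbeat m3
bar 2: v0=C3 v1=E3 v2=E4 downbeat M3
bar 3: v0=E3 v1=G3 v2=F4 downbeat m2
bar 4: v0=F3 v1=A3 v2=A4 downbeat M3
bar 5: v0=D3 v1=F3 v2=F4 downbeat m3
bar 6: v0=F3 v1=D4 v2=E4 downbeat M7
bar 7: v0=E3 v1=C4 v2=G4 downbeat m3
bar 8: v0=D3 v1=D4 v2=A4 downbeat P5
  -> R2 @ bar 1 tick 0 v(1, 2): D4/A4 P5 -> D3/D4 P8 similar
  -> R1 @ bar 2 tick 0 v(1, 2): D3/D4 P8 -> E3/E4 P8 similar
  -> R4 @ bar 3 tick 0 v(0, 2): E3/F4 m2 untreated
  -> R2 @ bar 4 tick 0 v(1, 2): G3/F4 m7 -> A3/A4 P8 similar
  -> R1 @ bar 5 tick 0 v(1, 2): A3/A4 P8 -> F3/F4 P8 similar
  -> R4 @ bar 6 tick 0 v(0, 2): F3/E4 M7 untreated
  -> R1 @ bar 8 tick 0 v(1, 2): C4/G4 P5 -> D4/A4 P5 similar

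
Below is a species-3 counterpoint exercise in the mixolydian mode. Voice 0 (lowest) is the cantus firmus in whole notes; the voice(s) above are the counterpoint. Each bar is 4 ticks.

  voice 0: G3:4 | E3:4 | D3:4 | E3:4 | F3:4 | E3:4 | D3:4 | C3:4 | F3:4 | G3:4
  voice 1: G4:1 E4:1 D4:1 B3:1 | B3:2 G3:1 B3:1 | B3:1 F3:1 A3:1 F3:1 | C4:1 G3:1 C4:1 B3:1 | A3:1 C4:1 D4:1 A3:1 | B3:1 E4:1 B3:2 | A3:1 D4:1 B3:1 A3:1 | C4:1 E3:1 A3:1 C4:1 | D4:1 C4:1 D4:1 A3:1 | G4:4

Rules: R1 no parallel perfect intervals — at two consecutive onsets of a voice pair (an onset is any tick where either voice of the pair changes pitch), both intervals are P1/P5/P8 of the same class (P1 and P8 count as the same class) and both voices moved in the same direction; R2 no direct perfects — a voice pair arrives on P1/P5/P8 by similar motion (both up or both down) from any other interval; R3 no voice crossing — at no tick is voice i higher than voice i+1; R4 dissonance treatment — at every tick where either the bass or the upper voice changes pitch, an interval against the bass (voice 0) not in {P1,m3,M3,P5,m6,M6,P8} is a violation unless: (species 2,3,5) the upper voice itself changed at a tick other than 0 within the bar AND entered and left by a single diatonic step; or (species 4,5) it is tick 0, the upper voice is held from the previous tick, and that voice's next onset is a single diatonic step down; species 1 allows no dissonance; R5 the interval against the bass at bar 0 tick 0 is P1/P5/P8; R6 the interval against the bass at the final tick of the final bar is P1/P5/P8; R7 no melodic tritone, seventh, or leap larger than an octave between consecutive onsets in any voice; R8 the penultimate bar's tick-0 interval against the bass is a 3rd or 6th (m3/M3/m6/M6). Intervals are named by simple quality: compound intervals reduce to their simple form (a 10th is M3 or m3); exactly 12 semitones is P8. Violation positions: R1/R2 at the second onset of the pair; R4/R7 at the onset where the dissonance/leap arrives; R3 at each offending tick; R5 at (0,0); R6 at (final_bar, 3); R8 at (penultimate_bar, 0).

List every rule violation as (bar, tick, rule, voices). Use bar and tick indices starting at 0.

bar 0: v0=G3 v1=G4 downbeat P8
bar 1: v0=E3 v1=B3 downbeat P5
bar 2: v0=D3 v1=B3 downbeat M6
bar 3: v0=E3 v1=C4 downbeat m6
bar 4: v0=F3 v1=A3 downbeat M3
bar 5: v0=E3 v1=B3 downbeat P5
bar 6: v0=D3 v1=A3 downbeat P5
bar 7: v0=C3 v1=C4 downbeat P8
bar 8: v0=F3 v1=D4 downbeat M6
bar 9: v0=G3 v1=G4 downbeat P8
  -> R7 @ bar 2 tick 1 v(1,): B3->F3 leap 6st
  -> R1 @ bar 6 tick 0 v(0, 1): E3/B3 P5 -> D3/A3 P5 similar
  -> R2 @ bar 9 tick 0 v(0, 1): F3/A3 M3 -> G3/G4 P8 similar
  -> R7 @ bar 9 tick 0 v(1,): A3->G4 leap 10st

(2, 1, R7, (1,))
(6, 0, R1, (0, 1))
(9, 0, R2, (0, 1))
(9, 0, R7, (1,))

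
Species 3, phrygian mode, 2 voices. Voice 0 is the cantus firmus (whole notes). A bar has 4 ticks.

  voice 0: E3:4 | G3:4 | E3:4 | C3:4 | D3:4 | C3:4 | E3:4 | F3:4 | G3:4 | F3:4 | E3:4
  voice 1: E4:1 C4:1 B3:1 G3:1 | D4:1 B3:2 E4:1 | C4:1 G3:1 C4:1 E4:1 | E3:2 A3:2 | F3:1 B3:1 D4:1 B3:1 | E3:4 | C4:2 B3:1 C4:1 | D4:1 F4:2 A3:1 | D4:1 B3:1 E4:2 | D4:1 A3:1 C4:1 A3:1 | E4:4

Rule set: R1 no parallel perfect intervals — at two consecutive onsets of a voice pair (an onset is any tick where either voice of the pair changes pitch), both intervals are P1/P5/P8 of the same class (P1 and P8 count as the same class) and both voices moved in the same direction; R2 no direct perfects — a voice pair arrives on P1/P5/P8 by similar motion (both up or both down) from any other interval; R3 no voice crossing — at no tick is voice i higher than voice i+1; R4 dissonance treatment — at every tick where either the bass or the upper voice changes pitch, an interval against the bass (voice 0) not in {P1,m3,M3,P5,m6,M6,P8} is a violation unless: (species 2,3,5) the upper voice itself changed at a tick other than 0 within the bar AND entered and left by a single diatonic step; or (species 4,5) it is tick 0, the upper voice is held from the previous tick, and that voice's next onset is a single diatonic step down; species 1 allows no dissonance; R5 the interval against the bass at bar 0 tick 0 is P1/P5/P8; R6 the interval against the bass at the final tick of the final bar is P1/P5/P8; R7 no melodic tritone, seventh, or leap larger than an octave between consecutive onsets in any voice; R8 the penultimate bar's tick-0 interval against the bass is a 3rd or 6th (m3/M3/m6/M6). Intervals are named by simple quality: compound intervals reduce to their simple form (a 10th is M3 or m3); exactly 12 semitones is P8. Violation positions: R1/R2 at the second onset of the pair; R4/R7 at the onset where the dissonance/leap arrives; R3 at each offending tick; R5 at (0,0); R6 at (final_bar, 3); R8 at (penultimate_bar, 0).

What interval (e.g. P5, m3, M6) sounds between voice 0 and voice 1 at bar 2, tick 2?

m6

voice 0=E3 voice 1=C4 -> m6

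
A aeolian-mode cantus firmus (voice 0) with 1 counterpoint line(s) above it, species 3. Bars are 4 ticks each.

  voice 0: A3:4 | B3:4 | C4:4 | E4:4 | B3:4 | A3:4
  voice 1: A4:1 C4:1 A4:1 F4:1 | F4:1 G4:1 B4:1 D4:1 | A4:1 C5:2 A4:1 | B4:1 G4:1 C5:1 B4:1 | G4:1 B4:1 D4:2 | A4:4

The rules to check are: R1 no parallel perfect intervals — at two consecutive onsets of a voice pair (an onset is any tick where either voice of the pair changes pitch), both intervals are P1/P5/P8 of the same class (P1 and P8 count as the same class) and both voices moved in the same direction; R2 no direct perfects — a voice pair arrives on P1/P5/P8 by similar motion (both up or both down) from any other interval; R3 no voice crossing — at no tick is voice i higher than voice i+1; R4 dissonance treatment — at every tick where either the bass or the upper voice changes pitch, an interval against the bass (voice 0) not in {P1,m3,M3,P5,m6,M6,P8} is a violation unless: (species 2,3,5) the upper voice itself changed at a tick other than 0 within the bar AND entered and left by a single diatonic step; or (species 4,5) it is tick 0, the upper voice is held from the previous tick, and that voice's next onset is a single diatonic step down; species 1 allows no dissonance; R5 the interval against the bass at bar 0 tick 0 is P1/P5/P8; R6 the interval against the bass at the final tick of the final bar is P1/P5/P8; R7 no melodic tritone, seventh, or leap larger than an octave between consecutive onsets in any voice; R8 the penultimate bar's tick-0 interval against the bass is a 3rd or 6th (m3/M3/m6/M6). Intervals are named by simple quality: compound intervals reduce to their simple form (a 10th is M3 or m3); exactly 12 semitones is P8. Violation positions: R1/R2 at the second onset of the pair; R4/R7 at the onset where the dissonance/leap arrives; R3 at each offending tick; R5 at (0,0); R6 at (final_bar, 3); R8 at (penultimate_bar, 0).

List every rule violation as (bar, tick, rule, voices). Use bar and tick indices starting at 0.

(1, 0, R4, (0, 1))
(3, 0, R2, (0, 1))

bar 0: v0=A3 v1=A4 downbeat P8
bar 1: v0=B3 v1=F4 downbeat TT
bar 2: v0=C4 v1=A4 downbeat M6
bar 3: v0=E4 v1=B4 downbeat P5
bar 4: v0=B3 v1=G4 downbeat m6
bar 5: v0=A3 v1=A4 downbeat P8
  -> R4 @ bar 1 tick 0 v(0, 1): B3/F4 TT untreated
  -> R2 @ bar 3 tick 0 v(0, 1): C4/A4 M6 -> E4/B4 P5 similar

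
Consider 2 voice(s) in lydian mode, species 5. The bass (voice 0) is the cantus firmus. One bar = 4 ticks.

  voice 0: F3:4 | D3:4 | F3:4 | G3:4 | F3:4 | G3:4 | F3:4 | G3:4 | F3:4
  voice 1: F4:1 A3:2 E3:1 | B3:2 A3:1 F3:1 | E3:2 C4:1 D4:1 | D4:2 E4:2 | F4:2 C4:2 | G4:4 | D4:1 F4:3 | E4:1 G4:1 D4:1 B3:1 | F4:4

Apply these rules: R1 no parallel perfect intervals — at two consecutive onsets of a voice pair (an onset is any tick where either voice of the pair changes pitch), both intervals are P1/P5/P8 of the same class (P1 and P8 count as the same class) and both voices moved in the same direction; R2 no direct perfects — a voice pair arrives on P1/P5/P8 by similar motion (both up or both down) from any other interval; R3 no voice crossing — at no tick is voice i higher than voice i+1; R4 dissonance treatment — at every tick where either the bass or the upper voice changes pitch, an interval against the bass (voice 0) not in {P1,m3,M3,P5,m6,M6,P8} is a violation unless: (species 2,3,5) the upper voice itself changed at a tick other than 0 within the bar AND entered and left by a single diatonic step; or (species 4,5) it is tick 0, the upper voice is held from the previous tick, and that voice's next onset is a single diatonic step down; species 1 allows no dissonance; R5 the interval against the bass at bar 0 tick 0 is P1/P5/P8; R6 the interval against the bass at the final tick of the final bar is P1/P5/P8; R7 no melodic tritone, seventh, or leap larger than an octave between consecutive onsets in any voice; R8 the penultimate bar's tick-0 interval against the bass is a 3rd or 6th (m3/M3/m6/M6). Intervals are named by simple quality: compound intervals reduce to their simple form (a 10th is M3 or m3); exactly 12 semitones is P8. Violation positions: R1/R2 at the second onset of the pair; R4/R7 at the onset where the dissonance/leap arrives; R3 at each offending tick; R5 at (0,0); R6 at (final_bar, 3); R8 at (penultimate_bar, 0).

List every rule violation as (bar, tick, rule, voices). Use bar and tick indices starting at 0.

(0, 3, R3, (0, 1))
(0, 3, R4, (0, 1))
(2, 0, R3, (0, 1))
(2, 0, R4, (0, 1))
(2, 1, R3, (0, 1))
(5, 0, R2, (0, 1))
(8, 0, R7, (1,))

bar 0: v0=F3 v1=F4 downbeat P8
bar 1: v0=D3 v1=B3 downbeat M6
bar 2: v0=F3 v1=E3 downbeat m2
bar 3: v0=G3 v1=D4 downbeat P5
bar 4: v0=F3 v1=F4 downbeat P8
bar 5: v0=G3 v1=G4 downbeat P8
bar 6: v0=F3 v1=D4 downbeat M6
bar 7: v0=G3 v1=E4 downbeat M6
bar 8: v0=F3 v1=F4 downbeat P8
  -> R3 @ bar 0 tick 3 v(0, 1): F3 above E3
  -> R4 @ bar 0 tick 3 v(0, 1): F3/E3 m2 untreated
  -> R3 @ bar 2 tick 0 v(0, 1): F3 above E3
  -> R4 @ bar 2 tick 0 v(0, 1): F3/E3 m2 untreated
  -> R3 @ bar 2 tick 1 v(0, 1): F3 above E3
  -> R2 @ bar 5 tick 0 v(0, 1): F3/C4 P5 -> G3/G4 P8 similar
  -> R7 @ bar 8 tick 0 v(1,): B3->F4 leap 6st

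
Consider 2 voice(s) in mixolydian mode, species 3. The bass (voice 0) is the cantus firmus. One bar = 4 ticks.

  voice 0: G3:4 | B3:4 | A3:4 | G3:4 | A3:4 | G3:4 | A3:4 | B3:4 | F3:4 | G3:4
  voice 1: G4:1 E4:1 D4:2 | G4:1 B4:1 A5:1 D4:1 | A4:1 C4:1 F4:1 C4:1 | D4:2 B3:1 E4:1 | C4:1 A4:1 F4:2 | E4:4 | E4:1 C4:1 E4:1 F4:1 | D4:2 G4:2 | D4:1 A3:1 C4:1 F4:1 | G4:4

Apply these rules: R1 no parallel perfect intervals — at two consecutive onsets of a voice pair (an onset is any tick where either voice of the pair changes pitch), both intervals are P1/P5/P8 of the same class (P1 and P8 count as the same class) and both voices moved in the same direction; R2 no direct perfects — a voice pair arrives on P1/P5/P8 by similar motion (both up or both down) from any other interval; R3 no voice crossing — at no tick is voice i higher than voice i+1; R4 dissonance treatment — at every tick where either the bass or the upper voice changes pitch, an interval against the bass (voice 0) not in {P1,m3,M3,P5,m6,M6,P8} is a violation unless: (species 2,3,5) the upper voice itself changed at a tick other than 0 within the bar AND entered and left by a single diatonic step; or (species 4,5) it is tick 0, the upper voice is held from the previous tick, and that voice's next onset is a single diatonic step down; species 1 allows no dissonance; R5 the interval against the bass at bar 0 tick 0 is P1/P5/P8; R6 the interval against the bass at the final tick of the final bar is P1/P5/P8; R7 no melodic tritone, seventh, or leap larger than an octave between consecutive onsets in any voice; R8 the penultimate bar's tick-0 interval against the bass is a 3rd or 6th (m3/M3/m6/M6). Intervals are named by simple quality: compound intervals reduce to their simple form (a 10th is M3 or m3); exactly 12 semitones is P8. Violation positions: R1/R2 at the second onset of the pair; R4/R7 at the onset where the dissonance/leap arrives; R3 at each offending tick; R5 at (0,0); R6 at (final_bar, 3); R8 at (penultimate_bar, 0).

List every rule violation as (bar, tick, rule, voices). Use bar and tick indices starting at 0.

(1, 2, R4, (0, 1))
(1, 2, R7, (1,))
(1, 3, R7, (1,))
(8, 0, R7, (0,))
(9, 0, R1, (0, 1))

bar 0: v0=G3 v1=G4 downbeat P8
bar 1: v0=B3 v1=G4 downbeat m6
bar 2: v0=A3 v1=A4 downbeat P8
bar 3: v0=G3 v1=D4 downbeat P5
bar 4: v0=A3 v1=C4 downbeat m3
bar 5: v0=G3 v1=E4 downbeat M6
bar 6: v0=A3 v1=E4 downbeat P5
bar 7: v0=B3 v1=D4 downbeat m3
bar 8: v0=F3 v1=D4 downbeat M6
bar 9: v0=G3 v1=G4 downbeat P8
  -> R4 @ bar 1 tick 2 v(0, 1): B3/A5 m7 untreated
  -> R7 @ bar 1 tick 2 v(1,): B4->A5 leap 10st
  -> R7 @ bar 1 tick 3 v(1,): A5->D4 leap 19st
  -> R7 @ bar 8 tick 0 v(0,): B3->F3 leap 6st
  -> R1 @ bar 9 tick 0 v(0, 1): F3/F4 P8 -> G3/G4 P8 similar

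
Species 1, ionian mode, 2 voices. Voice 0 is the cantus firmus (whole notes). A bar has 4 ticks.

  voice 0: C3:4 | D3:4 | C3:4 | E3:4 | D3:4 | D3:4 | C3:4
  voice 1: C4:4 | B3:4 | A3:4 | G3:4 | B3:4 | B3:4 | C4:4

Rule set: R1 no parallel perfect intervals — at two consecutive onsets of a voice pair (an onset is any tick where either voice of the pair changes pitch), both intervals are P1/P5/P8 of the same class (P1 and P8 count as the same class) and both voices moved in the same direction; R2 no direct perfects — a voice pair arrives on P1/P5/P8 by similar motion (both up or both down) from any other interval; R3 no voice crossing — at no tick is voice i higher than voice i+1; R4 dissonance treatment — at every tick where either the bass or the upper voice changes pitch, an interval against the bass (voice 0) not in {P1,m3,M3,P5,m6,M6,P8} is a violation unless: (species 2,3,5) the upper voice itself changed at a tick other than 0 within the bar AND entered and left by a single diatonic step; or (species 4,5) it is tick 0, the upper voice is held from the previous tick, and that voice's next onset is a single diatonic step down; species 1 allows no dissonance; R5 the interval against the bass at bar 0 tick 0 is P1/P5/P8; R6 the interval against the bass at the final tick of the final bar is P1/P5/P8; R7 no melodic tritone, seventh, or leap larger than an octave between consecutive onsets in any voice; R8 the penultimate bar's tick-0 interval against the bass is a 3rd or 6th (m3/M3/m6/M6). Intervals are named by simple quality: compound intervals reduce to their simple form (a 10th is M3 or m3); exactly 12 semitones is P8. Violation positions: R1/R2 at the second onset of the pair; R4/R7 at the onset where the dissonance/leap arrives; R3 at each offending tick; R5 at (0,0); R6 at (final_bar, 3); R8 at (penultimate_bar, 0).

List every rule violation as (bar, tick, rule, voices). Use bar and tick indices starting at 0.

bar 0: v0=C3 v1=C4 downbeat P8
bar 1: v0=D3 v1=B3 downbeat M6
bar 2: v0=C3 v1=A3 downbeat M6
bar 3: v0=E3 v1=G3 downbeat m3
bar 4: v0=D3 v1=B3 downbeat M6
bar 5: v0=D3 v1=B3 downbeat M6
bar 6: v0=C3 v1=C4 downbeat P8

No violations across 7 bars (C3..C3 vs C4..C4).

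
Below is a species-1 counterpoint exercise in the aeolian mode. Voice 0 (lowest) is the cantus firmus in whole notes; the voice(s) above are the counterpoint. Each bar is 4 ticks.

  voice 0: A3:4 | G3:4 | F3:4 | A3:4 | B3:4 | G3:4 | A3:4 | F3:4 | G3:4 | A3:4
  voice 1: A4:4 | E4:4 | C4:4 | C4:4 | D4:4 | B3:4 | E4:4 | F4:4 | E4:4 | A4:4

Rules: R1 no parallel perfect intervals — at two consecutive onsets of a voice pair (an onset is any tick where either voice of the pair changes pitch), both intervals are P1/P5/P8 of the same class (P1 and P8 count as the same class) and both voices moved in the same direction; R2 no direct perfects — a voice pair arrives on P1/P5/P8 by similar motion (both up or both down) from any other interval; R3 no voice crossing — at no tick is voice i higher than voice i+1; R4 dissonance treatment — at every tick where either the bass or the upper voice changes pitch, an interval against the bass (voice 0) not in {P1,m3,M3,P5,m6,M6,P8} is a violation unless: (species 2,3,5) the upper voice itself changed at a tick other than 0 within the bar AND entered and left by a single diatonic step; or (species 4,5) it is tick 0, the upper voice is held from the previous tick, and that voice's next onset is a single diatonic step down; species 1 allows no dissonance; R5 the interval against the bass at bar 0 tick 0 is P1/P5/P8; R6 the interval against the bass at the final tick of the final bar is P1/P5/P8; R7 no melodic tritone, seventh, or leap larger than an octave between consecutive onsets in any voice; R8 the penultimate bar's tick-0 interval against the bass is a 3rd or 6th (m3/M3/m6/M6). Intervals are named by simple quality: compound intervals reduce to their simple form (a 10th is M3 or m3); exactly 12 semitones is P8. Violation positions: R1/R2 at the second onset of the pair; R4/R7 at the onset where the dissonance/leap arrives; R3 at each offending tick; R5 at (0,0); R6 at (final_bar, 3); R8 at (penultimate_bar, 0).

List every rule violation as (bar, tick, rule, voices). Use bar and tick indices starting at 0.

(2, 0, R2, (0, 1))
(6, 0, R2, (0, 1))
(9, 0, R2, (0, 1))

bar 0: v0=A3 v1=A4 downbeat P8
bar 1: v0=G3 v1=E4 downbeat M6
bar 2: v0=F3 v1=C4 downbeat P5
bar 3: v0=A3 v1=C4 downbeat m3
bar 4: v0=B3 v1=D4 downbeat m3
bar 5: v0=G3 v1=B3 downbeat M3
bar 6: v0=A3 v1=E4 downbeat P5
bar 7: v0=F3 v1=F4 downbeat P8
bar 8: v0=G3 v1=E4 downbeat M6
bar 9: v0=A3 v1=A4 downbeat P8
  -> R2 @ bar 2 tick 0 v(0, 1): G3/E4 M6 -> F3/C4 P5 similar
  -> R2 @ bar 6 tick 0 v(0, 1): G3/B3 M3 -> A3/E4 P5 similar
  -> R2 @ bar 9 tick 0 v(0, 1): G3/E4 M6 -> A3/A4 P8 similar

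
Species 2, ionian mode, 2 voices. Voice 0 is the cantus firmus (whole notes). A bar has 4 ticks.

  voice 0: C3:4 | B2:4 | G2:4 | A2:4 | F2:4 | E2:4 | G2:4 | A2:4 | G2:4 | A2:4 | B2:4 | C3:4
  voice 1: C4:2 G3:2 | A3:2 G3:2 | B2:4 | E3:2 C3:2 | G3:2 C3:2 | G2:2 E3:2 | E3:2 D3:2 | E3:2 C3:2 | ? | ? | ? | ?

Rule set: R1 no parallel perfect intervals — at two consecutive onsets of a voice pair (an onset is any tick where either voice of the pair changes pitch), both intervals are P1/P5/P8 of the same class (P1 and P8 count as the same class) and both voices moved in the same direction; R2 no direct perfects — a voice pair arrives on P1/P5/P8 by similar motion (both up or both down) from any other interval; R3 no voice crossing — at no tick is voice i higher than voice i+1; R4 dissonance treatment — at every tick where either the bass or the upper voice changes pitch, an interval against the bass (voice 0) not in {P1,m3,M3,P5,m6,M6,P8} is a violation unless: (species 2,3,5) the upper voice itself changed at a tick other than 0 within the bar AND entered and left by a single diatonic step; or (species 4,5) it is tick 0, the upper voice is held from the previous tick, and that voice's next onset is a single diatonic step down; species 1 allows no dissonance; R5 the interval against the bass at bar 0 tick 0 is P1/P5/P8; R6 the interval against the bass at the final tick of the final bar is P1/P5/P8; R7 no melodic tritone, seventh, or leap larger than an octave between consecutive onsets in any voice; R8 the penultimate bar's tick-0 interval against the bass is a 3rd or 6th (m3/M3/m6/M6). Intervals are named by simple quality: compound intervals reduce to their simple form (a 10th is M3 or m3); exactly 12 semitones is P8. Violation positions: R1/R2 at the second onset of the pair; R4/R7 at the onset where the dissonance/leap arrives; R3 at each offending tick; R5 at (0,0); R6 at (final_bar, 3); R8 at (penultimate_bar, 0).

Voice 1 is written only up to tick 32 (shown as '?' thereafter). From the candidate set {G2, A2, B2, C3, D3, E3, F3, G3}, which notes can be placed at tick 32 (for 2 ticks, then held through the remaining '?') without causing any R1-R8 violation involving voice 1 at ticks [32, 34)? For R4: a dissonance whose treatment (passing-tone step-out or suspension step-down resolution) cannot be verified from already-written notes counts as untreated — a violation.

G2: violates R2
A2: violates R4
B2: legal
C3: violates R4
D3: legal
E3: legal
F3: violates R4
G3: legal

{B2, D3, E3, G3}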